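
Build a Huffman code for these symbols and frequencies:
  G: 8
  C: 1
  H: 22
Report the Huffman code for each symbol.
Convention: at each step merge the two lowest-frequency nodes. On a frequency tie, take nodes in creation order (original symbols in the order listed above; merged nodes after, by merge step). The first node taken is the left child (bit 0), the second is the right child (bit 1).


Huffman tree construction:
Step 1: Merge C(1) + G(8) = 9
Step 2: Merge (C+G)(9) + H(22) = 31
Read each symbol's code off the tree from the root (left child = 0, right child = 1).

Codes:
  G: 01 (length 2)
  C: 00 (length 2)
  H: 1 (length 1)
Average code length: 40/31 = 1.2903 bits/symbol


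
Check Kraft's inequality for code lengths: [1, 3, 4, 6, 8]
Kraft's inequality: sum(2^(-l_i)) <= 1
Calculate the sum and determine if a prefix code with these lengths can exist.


Sum = 2^(-1) + 2^(-3) + 2^(-4) + 2^(-6) + 2^(-8)
    = 0.5 + 0.125 + 0.0625 + 0.015625 + 0.00390625
    = 181/256 = 0.70703125
Since 0.70703125 <= 1, Kraft's inequality IS satisfied.
A prefix code with these lengths CAN exist.

Kraft sum = 0.70703125. Satisfied.


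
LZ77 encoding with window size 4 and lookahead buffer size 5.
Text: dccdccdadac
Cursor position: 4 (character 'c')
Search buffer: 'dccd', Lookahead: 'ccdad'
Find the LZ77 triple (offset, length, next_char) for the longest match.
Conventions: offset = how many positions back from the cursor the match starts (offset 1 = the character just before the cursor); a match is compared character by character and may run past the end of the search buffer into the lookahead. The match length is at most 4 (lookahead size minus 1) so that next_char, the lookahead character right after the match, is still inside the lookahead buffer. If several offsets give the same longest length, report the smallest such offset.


Try each offset into the search buffer:
  offset=1 (pos 3, char 'd'): match length 0
  offset=2 (pos 2, char 'c'): match length 1
  offset=3 (pos 1, char 'c'): match length 3
  offset=4 (pos 0, char 'd'): match length 0
Longest match has length 3 at offset 3.
next_char = character at position 4 + 3 = 7 -> 'a'

Best match: offset=3, length=3 (matching 'ccd' starting at position 1)
LZ77 triple: (3, 3, 'a')


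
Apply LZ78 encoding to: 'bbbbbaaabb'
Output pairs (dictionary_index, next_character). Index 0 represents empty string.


LZ78 encoding steps:
Dictionary: {0: ''}
Step 1: w='' (idx 0), next='b' -> output (0, 'b'), add 'b' as idx 1
Step 2: w='b' (idx 1), next='b' -> output (1, 'b'), add 'bb' as idx 2
Step 3: w='bb' (idx 2), next='a' -> output (2, 'a'), add 'bba' as idx 3
Step 4: w='' (idx 0), next='a' -> output (0, 'a'), add 'a' as idx 4
Step 5: w='a' (idx 4), next='b' -> output (4, 'b'), add 'ab' as idx 5
Step 6: w='b' (idx 1), end of input -> output (1, '')


Encoded: [(0, 'b'), (1, 'b'), (2, 'a'), (0, 'a'), (4, 'b'), (1, '')]


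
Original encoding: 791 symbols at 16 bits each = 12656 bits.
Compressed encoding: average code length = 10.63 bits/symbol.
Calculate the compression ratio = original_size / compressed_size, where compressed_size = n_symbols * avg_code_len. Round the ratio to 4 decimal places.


original_size = n_symbols * orig_bits = 791 * 16 = 12656 bits
compressed_size = n_symbols * avg_code_len = 791 * 10.63 = 8408.33 bits
ratio = original_size / compressed_size = 12656 / 8408.33 = 1.5052

Compression ratio = 1.5052


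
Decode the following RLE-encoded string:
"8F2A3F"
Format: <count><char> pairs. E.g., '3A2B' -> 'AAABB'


Expanding each <count><char> pair:
  8F -> 'FFFFFFFF'
  2A -> 'AA'
  3F -> 'FFF'

Decoded = FFFFFFFFAAFFF


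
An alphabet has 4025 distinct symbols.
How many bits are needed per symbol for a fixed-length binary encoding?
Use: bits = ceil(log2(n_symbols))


log2(4025) = 11.9748
Bracket: 2^11 = 2048 < 4025 <= 2^12 = 4096
So ceil(log2(4025)) = 12

bits = ceil(log2(4025)) = ceil(11.9748) = 12 bits


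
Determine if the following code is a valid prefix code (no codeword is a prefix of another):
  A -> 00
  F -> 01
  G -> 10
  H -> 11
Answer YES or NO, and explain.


Checking each pair (does one codeword prefix another?):
  A='00' vs F='01': no prefix
  A='00' vs G='10': no prefix
  A='00' vs H='11': no prefix
  F='01' vs A='00': no prefix
  F='01' vs G='10': no prefix
  F='01' vs H='11': no prefix
  G='10' vs A='00': no prefix
  G='10' vs F='01': no prefix
  G='10' vs H='11': no prefix
  H='11' vs A='00': no prefix
  H='11' vs F='01': no prefix
  H='11' vs G='10': no prefix
No violation found over all pairs.

YES -- this is a valid prefix code. No codeword is a prefix of any other codeword.


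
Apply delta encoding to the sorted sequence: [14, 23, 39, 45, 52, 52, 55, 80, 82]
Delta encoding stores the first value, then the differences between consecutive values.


First value: 14
Deltas:
  23 - 14 = 9
  39 - 23 = 16
  45 - 39 = 6
  52 - 45 = 7
  52 - 52 = 0
  55 - 52 = 3
  80 - 55 = 25
  82 - 80 = 2


Delta encoded: [14, 9, 16, 6, 7, 0, 3, 25, 2]


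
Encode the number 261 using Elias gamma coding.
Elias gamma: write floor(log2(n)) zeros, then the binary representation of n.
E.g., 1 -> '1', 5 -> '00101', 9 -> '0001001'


num_bits = floor(log2(261)) + 1 = 9
leading_zeros = num_bits - 1 = 8
binary(261) = 100000101

Elias gamma(261) = '00000000' + '100000101' = 00000000100000101 (17 bits)


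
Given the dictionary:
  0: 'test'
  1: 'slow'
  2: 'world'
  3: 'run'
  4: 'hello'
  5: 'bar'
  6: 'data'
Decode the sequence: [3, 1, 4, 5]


Look up each index in the dictionary:
  3 -> 'run'
  1 -> 'slow'
  4 -> 'hello'
  5 -> 'bar'

Decoded: "run slow hello bar"


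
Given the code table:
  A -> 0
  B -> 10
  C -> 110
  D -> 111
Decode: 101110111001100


Decoding:
10 -> B
111 -> D
0 -> A
111 -> D
0 -> A
0 -> A
110 -> C
0 -> A


Result: BDADAACA


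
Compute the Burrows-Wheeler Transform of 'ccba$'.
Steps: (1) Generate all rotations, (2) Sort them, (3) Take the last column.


Rotations (sorted):
  0: $ccba -> last char: a
  1: a$ccb -> last char: b
  2: ba$cc -> last char: c
  3: cba$c -> last char: c
  4: ccba$ -> last char: $


BWT = abcc$


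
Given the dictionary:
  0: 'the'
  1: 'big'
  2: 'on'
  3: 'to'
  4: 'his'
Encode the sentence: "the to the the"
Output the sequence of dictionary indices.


Look up each word in the dictionary:
  'the' -> 0
  'to' -> 3
  'the' -> 0
  'the' -> 0

Encoded: [0, 3, 0, 0]


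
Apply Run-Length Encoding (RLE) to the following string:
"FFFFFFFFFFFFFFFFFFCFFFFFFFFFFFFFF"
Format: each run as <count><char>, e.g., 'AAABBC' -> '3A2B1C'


Scanning runs left to right:
  i=0: run of 'F' x 18 -> '18F'
  i=18: run of 'C' x 1 -> '1C'
  i=19: run of 'F' x 14 -> '14F'

RLE = 18F1C14F


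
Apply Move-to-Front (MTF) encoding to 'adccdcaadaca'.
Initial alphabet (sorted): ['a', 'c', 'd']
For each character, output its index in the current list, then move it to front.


MTF encoding:
'a': index 0 in ['a', 'c', 'd'] -> ['a', 'c', 'd']
'd': index 2 in ['a', 'c', 'd'] -> ['d', 'a', 'c']
'c': index 2 in ['d', 'a', 'c'] -> ['c', 'd', 'a']
'c': index 0 in ['c', 'd', 'a'] -> ['c', 'd', 'a']
'd': index 1 in ['c', 'd', 'a'] -> ['d', 'c', 'a']
'c': index 1 in ['d', 'c', 'a'] -> ['c', 'd', 'a']
'a': index 2 in ['c', 'd', 'a'] -> ['a', 'c', 'd']
'a': index 0 in ['a', 'c', 'd'] -> ['a', 'c', 'd']
'd': index 2 in ['a', 'c', 'd'] -> ['d', 'a', 'c']
'a': index 1 in ['d', 'a', 'c'] -> ['a', 'd', 'c']
'c': index 2 in ['a', 'd', 'c'] -> ['c', 'a', 'd']
'a': index 1 in ['c', 'a', 'd'] -> ['a', 'c', 'd']


Output: [0, 2, 2, 0, 1, 1, 2, 0, 2, 1, 2, 1]


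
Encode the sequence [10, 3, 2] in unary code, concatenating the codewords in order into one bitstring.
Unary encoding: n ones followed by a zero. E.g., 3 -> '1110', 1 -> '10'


Encode each number as n ones followed by a terminating 0:
  10 -> 11111111110 (11 bits)
  3 -> 1110 (4 bits)
  2 -> 110 (3 bits)
Total length = 11 + 4 + 3 = 18 bits.

Unary([10, 3, 2]) = 111111111101110110 (18 bits)


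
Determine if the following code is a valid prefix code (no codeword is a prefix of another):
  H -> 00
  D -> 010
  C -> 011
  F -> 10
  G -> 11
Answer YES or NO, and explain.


Checking each pair (does one codeword prefix another?):
  H='00' vs D='010': no prefix
  H='00' vs C='011': no prefix
  H='00' vs F='10': no prefix
  H='00' vs G='11': no prefix
  D='010' vs H='00': no prefix
  D='010' vs C='011': no prefix
  D='010' vs F='10': no prefix
  D='010' vs G='11': no prefix
  C='011' vs H='00': no prefix
  C='011' vs D='010': no prefix
  C='011' vs F='10': no prefix
  C='011' vs G='11': no prefix
  F='10' vs H='00': no prefix
  F='10' vs D='010': no prefix
  F='10' vs C='011': no prefix
  F='10' vs G='11': no prefix
  G='11' vs H='00': no prefix
  G='11' vs D='010': no prefix
  G='11' vs C='011': no prefix
  G='11' vs F='10': no prefix
No violation found over all pairs.

YES -- this is a valid prefix code. No codeword is a prefix of any other codeword.


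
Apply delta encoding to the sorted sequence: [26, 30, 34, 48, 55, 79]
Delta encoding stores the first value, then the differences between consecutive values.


First value: 26
Deltas:
  30 - 26 = 4
  34 - 30 = 4
  48 - 34 = 14
  55 - 48 = 7
  79 - 55 = 24


Delta encoded: [26, 4, 4, 14, 7, 24]


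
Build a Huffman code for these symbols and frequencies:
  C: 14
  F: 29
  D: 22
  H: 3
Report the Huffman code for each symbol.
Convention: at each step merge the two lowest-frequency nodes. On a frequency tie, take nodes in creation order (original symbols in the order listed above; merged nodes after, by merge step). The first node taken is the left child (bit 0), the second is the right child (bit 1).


Huffman tree construction:
Step 1: Merge H(3) + C(14) = 17
Step 2: Merge (H+C)(17) + D(22) = 39
Step 3: Merge F(29) + ((H+C)+D)(39) = 68
Read each symbol's code off the tree from the root (left child = 0, right child = 1).

Codes:
  C: 101 (length 3)
  F: 0 (length 1)
  D: 11 (length 2)
  H: 100 (length 3)
Average code length: 124/68 = 1.8235 bits/symbol


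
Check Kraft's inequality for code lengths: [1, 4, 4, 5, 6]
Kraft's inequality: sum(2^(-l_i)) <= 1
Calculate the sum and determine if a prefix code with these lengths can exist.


Sum = 2^(-1) + 2^(-4) + 2^(-4) + 2^(-5) + 2^(-6)
    = 0.5 + 0.0625 + 0.0625 + 0.03125 + 0.015625
    = 43/64 = 0.671875
Since 0.671875 <= 1, Kraft's inequality IS satisfied.
A prefix code with these lengths CAN exist.

Kraft sum = 0.671875. Satisfied.


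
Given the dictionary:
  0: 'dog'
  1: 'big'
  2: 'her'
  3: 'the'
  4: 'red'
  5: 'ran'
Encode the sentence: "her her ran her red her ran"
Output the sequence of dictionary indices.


Look up each word in the dictionary:
  'her' -> 2
  'her' -> 2
  'ran' -> 5
  'her' -> 2
  'red' -> 4
  'her' -> 2
  'ran' -> 5

Encoded: [2, 2, 5, 2, 4, 2, 5]


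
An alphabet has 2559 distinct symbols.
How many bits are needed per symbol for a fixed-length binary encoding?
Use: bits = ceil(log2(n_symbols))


log2(2559) = 11.3214
Bracket: 2^11 = 2048 < 2559 <= 2^12 = 4096
So ceil(log2(2559)) = 12

bits = ceil(log2(2559)) = ceil(11.3214) = 12 bits


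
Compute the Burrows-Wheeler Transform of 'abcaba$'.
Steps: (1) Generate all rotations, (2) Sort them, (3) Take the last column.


Rotations (sorted):
  0: $abcaba -> last char: a
  1: a$abcab -> last char: b
  2: aba$abc -> last char: c
  3: abcaba$ -> last char: $
  4: ba$abca -> last char: a
  5: bcaba$a -> last char: a
  6: caba$ab -> last char: b


BWT = abc$aab


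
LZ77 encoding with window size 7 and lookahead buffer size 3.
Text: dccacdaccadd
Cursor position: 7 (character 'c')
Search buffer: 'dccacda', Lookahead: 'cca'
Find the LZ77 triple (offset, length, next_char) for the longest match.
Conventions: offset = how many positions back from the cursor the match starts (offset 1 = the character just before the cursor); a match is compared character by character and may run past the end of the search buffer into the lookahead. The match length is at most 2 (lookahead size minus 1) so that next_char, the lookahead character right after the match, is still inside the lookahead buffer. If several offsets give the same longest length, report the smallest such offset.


Try each offset into the search buffer:
  offset=1 (pos 6, char 'a'): match length 0
  offset=2 (pos 5, char 'd'): match length 0
  offset=3 (pos 4, char 'c'): match length 1
  offset=4 (pos 3, char 'a'): match length 0
  offset=5 (pos 2, char 'c'): match length 1
  offset=6 (pos 1, char 'c'): match length 2
  offset=7 (pos 0, char 'd'): match length 0
Longest match has length 2 at offset 6.
next_char = character at position 7 + 2 = 9 -> 'a'

Best match: offset=6, length=2 (matching 'cc' starting at position 1)
LZ77 triple: (6, 2, 'a')


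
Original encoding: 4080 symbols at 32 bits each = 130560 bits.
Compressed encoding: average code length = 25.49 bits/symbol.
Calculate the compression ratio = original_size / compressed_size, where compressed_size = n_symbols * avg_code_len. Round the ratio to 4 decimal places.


original_size = n_symbols * orig_bits = 4080 * 32 = 130560 bits
compressed_size = n_symbols * avg_code_len = 4080 * 25.49 = 103999.2 bits
ratio = original_size / compressed_size = 130560 / 103999.2 = 1.2554

Compression ratio = 1.2554


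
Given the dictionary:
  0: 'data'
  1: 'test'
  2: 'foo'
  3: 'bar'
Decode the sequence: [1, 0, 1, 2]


Look up each index in the dictionary:
  1 -> 'test'
  0 -> 'data'
  1 -> 'test'
  2 -> 'foo'

Decoded: "test data test foo"


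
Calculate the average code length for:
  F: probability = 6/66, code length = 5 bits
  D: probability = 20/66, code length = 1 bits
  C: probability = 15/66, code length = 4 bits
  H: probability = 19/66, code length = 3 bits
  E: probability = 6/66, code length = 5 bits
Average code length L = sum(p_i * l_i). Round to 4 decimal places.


Weighted contributions p_i * l_i:
  F: (6/66) * 5 = 30/66
  D: (20/66) * 1 = 20/66
  C: (15/66) * 4 = 60/66
  H: (19/66) * 3 = 57/66
  E: (6/66) * 5 = 30/66
Sum = (30 + 20 + 60 + 57 + 30)/66 = 197/66

L = 197/66 = 2.9848 bits/symbol


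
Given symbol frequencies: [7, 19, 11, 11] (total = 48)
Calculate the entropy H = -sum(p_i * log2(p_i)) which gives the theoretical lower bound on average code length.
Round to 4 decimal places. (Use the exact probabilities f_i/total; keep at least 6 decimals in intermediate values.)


Per-symbol terms -p_i * log2(p_i) with p_i = f_i/48:
  p = 7/48 = 0.145833: log2(p) = -2.777608, -p*log2(p) = 0.405068
  p = 19/48 = 0.395833: log2(p) = -1.337035, -p*log2(p) = 0.529243
  p = 11/48 = 0.229167: log2(p) = -2.125531, -p*log2(p) = 0.487101
  p = 11/48 = 0.229167: log2(p) = -2.125531, -p*log2(p) = 0.487101
H = 0.405068 + 0.529243 + 0.487101 + 0.487101 = 1.908513

H = 1.9085 bits/symbol


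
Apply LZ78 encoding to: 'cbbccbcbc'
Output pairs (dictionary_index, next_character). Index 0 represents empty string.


LZ78 encoding steps:
Dictionary: {0: ''}
Step 1: w='' (idx 0), next='c' -> output (0, 'c'), add 'c' as idx 1
Step 2: w='' (idx 0), next='b' -> output (0, 'b'), add 'b' as idx 2
Step 3: w='b' (idx 2), next='c' -> output (2, 'c'), add 'bc' as idx 3
Step 4: w='c' (idx 1), next='b' -> output (1, 'b'), add 'cb' as idx 4
Step 5: w='cb' (idx 4), next='c' -> output (4, 'c'), add 'cbc' as idx 5


Encoded: [(0, 'c'), (0, 'b'), (2, 'c'), (1, 'b'), (4, 'c')]


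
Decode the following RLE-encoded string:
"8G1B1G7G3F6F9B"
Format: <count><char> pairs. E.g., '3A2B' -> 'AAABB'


Expanding each <count><char> pair:
  8G -> 'GGGGGGGG'
  1B -> 'B'
  1G -> 'G'
  7G -> 'GGGGGGG'
  3F -> 'FFF'
  6F -> 'FFFFFF'
  9B -> 'BBBBBBBBB'

Decoded = GGGGGGGGBGGGGGGGGFFFFFFFFFBBBBBBBBB


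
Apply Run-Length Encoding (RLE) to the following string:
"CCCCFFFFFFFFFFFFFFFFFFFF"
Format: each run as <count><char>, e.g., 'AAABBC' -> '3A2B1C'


Scanning runs left to right:
  i=0: run of 'C' x 4 -> '4C'
  i=4: run of 'F' x 20 -> '20F'

RLE = 4C20F


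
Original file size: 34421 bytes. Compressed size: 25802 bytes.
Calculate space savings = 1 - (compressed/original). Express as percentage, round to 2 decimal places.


ratio = compressed/original = 25802/34421 = 0.749601
savings = 1 - ratio = 1 - 0.749601 = 0.250399
as a percentage: 0.250399 * 100 = 25.04%

Space savings = 1 - 25802/34421 = 25.04%


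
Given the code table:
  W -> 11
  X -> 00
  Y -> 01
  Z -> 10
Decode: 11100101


Decoding:
11 -> W
10 -> Z
01 -> Y
01 -> Y


Result: WZYY


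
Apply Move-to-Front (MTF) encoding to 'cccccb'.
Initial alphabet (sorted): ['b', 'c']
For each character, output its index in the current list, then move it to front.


MTF encoding:
'c': index 1 in ['b', 'c'] -> ['c', 'b']
'c': index 0 in ['c', 'b'] -> ['c', 'b']
'c': index 0 in ['c', 'b'] -> ['c', 'b']
'c': index 0 in ['c', 'b'] -> ['c', 'b']
'c': index 0 in ['c', 'b'] -> ['c', 'b']
'b': index 1 in ['c', 'b'] -> ['b', 'c']


Output: [1, 0, 0, 0, 0, 1]


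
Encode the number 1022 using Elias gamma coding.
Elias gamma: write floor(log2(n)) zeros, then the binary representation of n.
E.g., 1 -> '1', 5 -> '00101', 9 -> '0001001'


num_bits = floor(log2(1022)) + 1 = 10
leading_zeros = num_bits - 1 = 9
binary(1022) = 1111111110

Elias gamma(1022) = '000000000' + '1111111110' = 0000000001111111110 (19 bits)


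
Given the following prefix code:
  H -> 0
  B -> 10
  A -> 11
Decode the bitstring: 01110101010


Decoding step by step:
Bits 0 -> H
Bits 11 -> A
Bits 10 -> B
Bits 10 -> B
Bits 10 -> B
Bits 10 -> B


Decoded message: HABBBB


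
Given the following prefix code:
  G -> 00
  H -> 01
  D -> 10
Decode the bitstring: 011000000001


Decoding step by step:
Bits 01 -> H
Bits 10 -> D
Bits 00 -> G
Bits 00 -> G
Bits 00 -> G
Bits 01 -> H


Decoded message: HDGGGH


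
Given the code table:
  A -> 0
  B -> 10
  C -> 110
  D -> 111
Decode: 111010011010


Decoding:
111 -> D
0 -> A
10 -> B
0 -> A
110 -> C
10 -> B


Result: DABACB


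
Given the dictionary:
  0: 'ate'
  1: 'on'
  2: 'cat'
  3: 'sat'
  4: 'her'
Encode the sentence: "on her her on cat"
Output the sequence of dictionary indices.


Look up each word in the dictionary:
  'on' -> 1
  'her' -> 4
  'her' -> 4
  'on' -> 1
  'cat' -> 2

Encoded: [1, 4, 4, 1, 2]


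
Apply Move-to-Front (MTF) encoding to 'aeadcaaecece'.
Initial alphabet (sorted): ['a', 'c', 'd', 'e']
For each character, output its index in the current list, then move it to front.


MTF encoding:
'a': index 0 in ['a', 'c', 'd', 'e'] -> ['a', 'c', 'd', 'e']
'e': index 3 in ['a', 'c', 'd', 'e'] -> ['e', 'a', 'c', 'd']
'a': index 1 in ['e', 'a', 'c', 'd'] -> ['a', 'e', 'c', 'd']
'd': index 3 in ['a', 'e', 'c', 'd'] -> ['d', 'a', 'e', 'c']
'c': index 3 in ['d', 'a', 'e', 'c'] -> ['c', 'd', 'a', 'e']
'a': index 2 in ['c', 'd', 'a', 'e'] -> ['a', 'c', 'd', 'e']
'a': index 0 in ['a', 'c', 'd', 'e'] -> ['a', 'c', 'd', 'e']
'e': index 3 in ['a', 'c', 'd', 'e'] -> ['e', 'a', 'c', 'd']
'c': index 2 in ['e', 'a', 'c', 'd'] -> ['c', 'e', 'a', 'd']
'e': index 1 in ['c', 'e', 'a', 'd'] -> ['e', 'c', 'a', 'd']
'c': index 1 in ['e', 'c', 'a', 'd'] -> ['c', 'e', 'a', 'd']
'e': index 1 in ['c', 'e', 'a', 'd'] -> ['e', 'c', 'a', 'd']


Output: [0, 3, 1, 3, 3, 2, 0, 3, 2, 1, 1, 1]


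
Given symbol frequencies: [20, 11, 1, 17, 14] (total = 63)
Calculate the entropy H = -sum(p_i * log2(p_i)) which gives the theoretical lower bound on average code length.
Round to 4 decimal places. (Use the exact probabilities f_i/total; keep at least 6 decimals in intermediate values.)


Per-symbol terms -p_i * log2(p_i) with p_i = f_i/63:
  p = 20/63 = 0.317460: log2(p) = -1.655352, -p*log2(p) = 0.525509
  p = 11/63 = 0.174603: log2(p) = -2.517848, -p*log2(p) = 0.439624
  p = 1/63 = 0.015873: log2(p) = -5.977280, -p*log2(p) = 0.094877
  p = 17/63 = 0.269841: log2(p) = -1.889817, -p*log2(p) = 0.509951
  p = 14/63 = 0.222222: log2(p) = -2.169925, -p*log2(p) = 0.482206
H = 0.525509 + 0.439624 + 0.094877 + 0.509951 + 0.482206 = 2.052167

H = 2.0522 bits/symbol


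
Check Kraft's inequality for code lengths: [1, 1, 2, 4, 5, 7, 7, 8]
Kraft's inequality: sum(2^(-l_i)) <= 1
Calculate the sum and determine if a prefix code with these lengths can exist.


Sum = 2^(-1) + 2^(-1) + 2^(-2) + 2^(-4) + 2^(-5) + 2^(-7) + 2^(-7) + 2^(-8)
    = 0.5 + 0.5 + 0.25 + 0.0625 + 0.03125 + 0.0078125 + 0.0078125 + 0.00390625
    = 349/256 = 1.36328125
Since 1.36328125 > 1, Kraft's inequality is NOT satisfied.
A prefix code with these lengths CANNOT exist.

Kraft sum = 1.36328125. Not satisfied.


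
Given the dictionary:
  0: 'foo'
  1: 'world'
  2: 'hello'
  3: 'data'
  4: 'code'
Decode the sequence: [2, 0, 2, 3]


Look up each index in the dictionary:
  2 -> 'hello'
  0 -> 'foo'
  2 -> 'hello'
  3 -> 'data'

Decoded: "hello foo hello data"


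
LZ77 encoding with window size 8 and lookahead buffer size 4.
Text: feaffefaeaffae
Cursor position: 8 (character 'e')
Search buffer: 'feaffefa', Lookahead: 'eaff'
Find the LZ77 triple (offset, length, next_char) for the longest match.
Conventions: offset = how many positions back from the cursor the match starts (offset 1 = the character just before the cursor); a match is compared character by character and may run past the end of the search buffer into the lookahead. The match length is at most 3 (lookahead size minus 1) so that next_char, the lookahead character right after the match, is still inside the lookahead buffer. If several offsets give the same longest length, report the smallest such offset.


Try each offset into the search buffer:
  offset=1 (pos 7, char 'a'): match length 0
  offset=2 (pos 6, char 'f'): match length 0
  offset=3 (pos 5, char 'e'): match length 1
  offset=4 (pos 4, char 'f'): match length 0
  offset=5 (pos 3, char 'f'): match length 0
  offset=6 (pos 2, char 'a'): match length 0
  offset=7 (pos 1, char 'e'): match length 3
  offset=8 (pos 0, char 'f'): match length 0
Longest match has length 3 at offset 7.
next_char = character at position 8 + 3 = 11 -> 'f'

Best match: offset=7, length=3 (matching 'eaf' starting at position 1)
LZ77 triple: (7, 3, 'f')


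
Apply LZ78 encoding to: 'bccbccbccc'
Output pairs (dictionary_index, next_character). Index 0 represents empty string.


LZ78 encoding steps:
Dictionary: {0: ''}
Step 1: w='' (idx 0), next='b' -> output (0, 'b'), add 'b' as idx 1
Step 2: w='' (idx 0), next='c' -> output (0, 'c'), add 'c' as idx 2
Step 3: w='c' (idx 2), next='b' -> output (2, 'b'), add 'cb' as idx 3
Step 4: w='c' (idx 2), next='c' -> output (2, 'c'), add 'cc' as idx 4
Step 5: w='b' (idx 1), next='c' -> output (1, 'c'), add 'bc' as idx 5
Step 6: w='cc' (idx 4), end of input -> output (4, '')


Encoded: [(0, 'b'), (0, 'c'), (2, 'b'), (2, 'c'), (1, 'c'), (4, '')]


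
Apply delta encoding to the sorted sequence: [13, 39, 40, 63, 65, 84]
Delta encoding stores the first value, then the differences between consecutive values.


First value: 13
Deltas:
  39 - 13 = 26
  40 - 39 = 1
  63 - 40 = 23
  65 - 63 = 2
  84 - 65 = 19


Delta encoded: [13, 26, 1, 23, 2, 19]


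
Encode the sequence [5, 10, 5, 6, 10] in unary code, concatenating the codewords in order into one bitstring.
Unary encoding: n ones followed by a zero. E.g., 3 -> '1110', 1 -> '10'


Encode each number as n ones followed by a terminating 0:
  5 -> 111110 (6 bits)
  10 -> 11111111110 (11 bits)
  5 -> 111110 (6 bits)
  6 -> 1111110 (7 bits)
  10 -> 11111111110 (11 bits)
Total length = 6 + 11 + 6 + 7 + 11 = 41 bits.

Unary([5, 10, 5, 6, 10]) = 11111011111111110111110111111011111111110 (41 bits)


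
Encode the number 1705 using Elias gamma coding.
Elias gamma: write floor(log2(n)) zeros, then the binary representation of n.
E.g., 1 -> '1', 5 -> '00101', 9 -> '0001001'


num_bits = floor(log2(1705)) + 1 = 11
leading_zeros = num_bits - 1 = 10
binary(1705) = 11010101001

Elias gamma(1705) = '0000000000' + '11010101001' = 000000000011010101001 (21 bits)


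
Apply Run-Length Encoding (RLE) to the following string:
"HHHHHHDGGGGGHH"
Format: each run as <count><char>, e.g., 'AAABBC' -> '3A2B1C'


Scanning runs left to right:
  i=0: run of 'H' x 6 -> '6H'
  i=6: run of 'D' x 1 -> '1D'
  i=7: run of 'G' x 5 -> '5G'
  i=12: run of 'H' x 2 -> '2H'

RLE = 6H1D5G2H


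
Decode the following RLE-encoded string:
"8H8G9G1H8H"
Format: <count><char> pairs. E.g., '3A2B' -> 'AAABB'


Expanding each <count><char> pair:
  8H -> 'HHHHHHHH'
  8G -> 'GGGGGGGG'
  9G -> 'GGGGGGGGG'
  1H -> 'H'
  8H -> 'HHHHHHHH'

Decoded = HHHHHHHHGGGGGGGGGGGGGGGGGHHHHHHHHH


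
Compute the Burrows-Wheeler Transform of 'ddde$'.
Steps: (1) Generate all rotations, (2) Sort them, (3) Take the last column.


Rotations (sorted):
  0: $ddde -> last char: e
  1: ddde$ -> last char: $
  2: dde$d -> last char: d
  3: de$dd -> last char: d
  4: e$ddd -> last char: d


BWT = e$ddd


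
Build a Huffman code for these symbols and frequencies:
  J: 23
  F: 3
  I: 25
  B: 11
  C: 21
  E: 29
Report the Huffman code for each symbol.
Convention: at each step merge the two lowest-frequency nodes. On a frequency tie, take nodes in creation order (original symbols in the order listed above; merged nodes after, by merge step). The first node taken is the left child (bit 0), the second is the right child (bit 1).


Huffman tree construction:
Step 1: Merge F(3) + B(11) = 14
Step 2: Merge (F+B)(14) + C(21) = 35
Step 3: Merge J(23) + I(25) = 48
Step 4: Merge E(29) + ((F+B)+C)(35) = 64
Step 5: Merge (J+I)(48) + (E+((F+B)+C))(64) = 112
Read each symbol's code off the tree from the root (left child = 0, right child = 1).

Codes:
  J: 00 (length 2)
  F: 1100 (length 4)
  I: 01 (length 2)
  B: 1101 (length 4)
  C: 111 (length 3)
  E: 10 (length 2)
Average code length: 273/112 = 2.4375 bits/symbol


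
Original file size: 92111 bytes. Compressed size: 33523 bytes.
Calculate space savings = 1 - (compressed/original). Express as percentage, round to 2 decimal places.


ratio = compressed/original = 33523/92111 = 0.363941
savings = 1 - ratio = 1 - 0.363941 = 0.636059
as a percentage: 0.636059 * 100 = 63.61%

Space savings = 1 - 33523/92111 = 63.61%


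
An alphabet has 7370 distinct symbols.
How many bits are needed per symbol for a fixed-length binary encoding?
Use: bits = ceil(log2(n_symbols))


log2(7370) = 12.8474
Bracket: 2^12 = 4096 < 7370 <= 2^13 = 8192
So ceil(log2(7370)) = 13

bits = ceil(log2(7370)) = ceil(12.8474) = 13 bits


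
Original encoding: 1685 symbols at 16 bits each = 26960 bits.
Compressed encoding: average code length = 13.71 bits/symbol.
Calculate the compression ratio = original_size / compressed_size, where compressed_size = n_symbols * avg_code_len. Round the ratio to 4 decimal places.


original_size = n_symbols * orig_bits = 1685 * 16 = 26960 bits
compressed_size = n_symbols * avg_code_len = 1685 * 13.71 = 23101.35 bits
ratio = original_size / compressed_size = 26960 / 23101.35 = 1.167

Compression ratio = 1.167


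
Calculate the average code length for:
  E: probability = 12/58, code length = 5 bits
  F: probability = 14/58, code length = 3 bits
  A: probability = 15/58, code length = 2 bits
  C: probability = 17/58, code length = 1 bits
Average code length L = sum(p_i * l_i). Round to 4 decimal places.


Weighted contributions p_i * l_i:
  E: (12/58) * 5 = 60/58
  F: (14/58) * 3 = 42/58
  A: (15/58) * 2 = 30/58
  C: (17/58) * 1 = 17/58
Sum = (60 + 42 + 30 + 17)/58 = 149/58

L = 149/58 = 2.5690 bits/symbol


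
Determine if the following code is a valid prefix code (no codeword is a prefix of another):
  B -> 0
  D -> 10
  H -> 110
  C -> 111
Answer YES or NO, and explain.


Checking each pair (does one codeword prefix another?):
  B='0' vs D='10': no prefix
  B='0' vs H='110': no prefix
  B='0' vs C='111': no prefix
  D='10' vs B='0': no prefix
  D='10' vs H='110': no prefix
  D='10' vs C='111': no prefix
  H='110' vs B='0': no prefix
  H='110' vs D='10': no prefix
  H='110' vs C='111': no prefix
  C='111' vs B='0': no prefix
  C='111' vs D='10': no prefix
  C='111' vs H='110': no prefix
No violation found over all pairs.

YES -- this is a valid prefix code. No codeword is a prefix of any other codeword.


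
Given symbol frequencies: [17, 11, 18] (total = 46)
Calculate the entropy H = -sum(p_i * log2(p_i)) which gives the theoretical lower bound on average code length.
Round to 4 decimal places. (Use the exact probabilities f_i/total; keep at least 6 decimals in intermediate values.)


Per-symbol terms -p_i * log2(p_i) with p_i = f_i/46:
  p = 17/46 = 0.369565: log2(p) = -1.436099, -p*log2(p) = 0.530732
  p = 11/46 = 0.239130: log2(p) = -2.064130, -p*log2(p) = 0.493596
  p = 18/46 = 0.391304: log2(p) = -1.353637, -p*log2(p) = 0.529684
H = 0.530732 + 0.493596 + 0.529684 = 1.554012

H = 1.554 bits/symbol


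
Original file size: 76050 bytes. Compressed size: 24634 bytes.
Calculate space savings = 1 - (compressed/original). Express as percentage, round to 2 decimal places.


ratio = compressed/original = 24634/76050 = 0.323918
savings = 1 - ratio = 1 - 0.323918 = 0.676082
as a percentage: 0.676082 * 100 = 67.61%

Space savings = 1 - 24634/76050 = 67.61%


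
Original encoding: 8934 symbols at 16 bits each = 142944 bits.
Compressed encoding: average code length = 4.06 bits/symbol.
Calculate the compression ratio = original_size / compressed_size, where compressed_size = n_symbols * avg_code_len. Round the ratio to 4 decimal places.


original_size = n_symbols * orig_bits = 8934 * 16 = 142944 bits
compressed_size = n_symbols * avg_code_len = 8934 * 4.06 = 36272.04 bits
ratio = original_size / compressed_size = 142944 / 36272.04 = 3.9409

Compression ratio = 3.9409


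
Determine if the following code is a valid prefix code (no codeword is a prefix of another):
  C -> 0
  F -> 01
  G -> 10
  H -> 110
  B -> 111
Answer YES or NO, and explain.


Checking each pair (does one codeword prefix another?):
  C='0' vs F='01': prefix -- VIOLATION

NO -- this is NOT a valid prefix code. C (0) is a prefix of F (01).


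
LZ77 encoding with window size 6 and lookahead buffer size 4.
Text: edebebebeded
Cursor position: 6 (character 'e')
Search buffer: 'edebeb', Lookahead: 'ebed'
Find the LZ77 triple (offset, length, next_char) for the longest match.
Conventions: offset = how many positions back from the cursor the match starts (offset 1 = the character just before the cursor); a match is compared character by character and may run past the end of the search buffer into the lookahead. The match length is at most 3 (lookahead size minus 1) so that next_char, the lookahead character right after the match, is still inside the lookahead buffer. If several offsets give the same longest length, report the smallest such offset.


Try each offset into the search buffer:
  offset=1 (pos 5, char 'b'): match length 0
  offset=2 (pos 4, char 'e'): match length 3
  offset=3 (pos 3, char 'b'): match length 0
  offset=4 (pos 2, char 'e'): match length 3
  offset=5 (pos 1, char 'd'): match length 0
  offset=6 (pos 0, char 'e'): match length 1
Longest match has length 3, found at offsets 2, 4; take the smallest, offset 2.
next_char = character at position 6 + 3 = 9 -> 'd'

Best match: offset=2, length=3 (matching 'ebe' starting at position 4)
LZ77 triple: (2, 3, 'd')


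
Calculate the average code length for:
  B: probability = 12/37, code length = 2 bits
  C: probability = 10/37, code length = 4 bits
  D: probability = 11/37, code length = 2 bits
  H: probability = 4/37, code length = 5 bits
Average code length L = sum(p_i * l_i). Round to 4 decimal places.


Weighted contributions p_i * l_i:
  B: (12/37) * 2 = 24/37
  C: (10/37) * 4 = 40/37
  D: (11/37) * 2 = 22/37
  H: (4/37) * 5 = 20/37
Sum = (24 + 40 + 22 + 20)/37 = 106/37

L = 106/37 = 2.8649 bits/symbol


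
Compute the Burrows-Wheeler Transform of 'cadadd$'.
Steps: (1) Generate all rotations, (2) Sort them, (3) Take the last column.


Rotations (sorted):
  0: $cadadd -> last char: d
  1: adadd$c -> last char: c
  2: add$cad -> last char: d
  3: cadadd$ -> last char: $
  4: d$cadad -> last char: d
  5: dadd$ca -> last char: a
  6: dd$cada -> last char: a


BWT = dcd$daa


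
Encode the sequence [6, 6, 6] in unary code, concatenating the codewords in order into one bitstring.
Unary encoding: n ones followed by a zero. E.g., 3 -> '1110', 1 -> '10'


Encode each number as n ones followed by a terminating 0:
  6 -> 1111110 (7 bits)
  6 -> 1111110 (7 bits)
  6 -> 1111110 (7 bits)
Total length = 7 + 7 + 7 = 21 bits.

Unary([6, 6, 6]) = 111111011111101111110 (21 bits)


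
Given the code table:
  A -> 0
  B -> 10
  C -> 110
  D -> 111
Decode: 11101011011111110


Decoding:
111 -> D
0 -> A
10 -> B
110 -> C
111 -> D
111 -> D
10 -> B


Result: DABCDDB


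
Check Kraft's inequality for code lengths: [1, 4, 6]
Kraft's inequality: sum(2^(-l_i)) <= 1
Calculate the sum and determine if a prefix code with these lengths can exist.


Sum = 2^(-1) + 2^(-4) + 2^(-6)
    = 0.5 + 0.0625 + 0.015625
    = 37/64 = 0.578125
Since 0.578125 <= 1, Kraft's inequality IS satisfied.
A prefix code with these lengths CAN exist.

Kraft sum = 0.578125. Satisfied.


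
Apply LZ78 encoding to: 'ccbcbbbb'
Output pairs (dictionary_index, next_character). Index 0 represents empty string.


LZ78 encoding steps:
Dictionary: {0: ''}
Step 1: w='' (idx 0), next='c' -> output (0, 'c'), add 'c' as idx 1
Step 2: w='c' (idx 1), next='b' -> output (1, 'b'), add 'cb' as idx 2
Step 3: w='cb' (idx 2), next='b' -> output (2, 'b'), add 'cbb' as idx 3
Step 4: w='' (idx 0), next='b' -> output (0, 'b'), add 'b' as idx 4
Step 5: w='b' (idx 4), end of input -> output (4, '')


Encoded: [(0, 'c'), (1, 'b'), (2, 'b'), (0, 'b'), (4, '')]


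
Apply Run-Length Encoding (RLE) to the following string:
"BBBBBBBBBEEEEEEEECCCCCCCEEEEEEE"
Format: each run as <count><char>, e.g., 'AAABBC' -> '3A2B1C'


Scanning runs left to right:
  i=0: run of 'B' x 9 -> '9B'
  i=9: run of 'E' x 8 -> '8E'
  i=17: run of 'C' x 7 -> '7C'
  i=24: run of 'E' x 7 -> '7E'

RLE = 9B8E7C7E


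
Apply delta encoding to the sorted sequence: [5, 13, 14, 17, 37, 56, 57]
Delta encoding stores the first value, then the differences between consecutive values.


First value: 5
Deltas:
  13 - 5 = 8
  14 - 13 = 1
  17 - 14 = 3
  37 - 17 = 20
  56 - 37 = 19
  57 - 56 = 1


Delta encoded: [5, 8, 1, 3, 20, 19, 1]


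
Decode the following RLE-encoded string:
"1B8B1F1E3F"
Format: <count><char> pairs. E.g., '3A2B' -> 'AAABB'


Expanding each <count><char> pair:
  1B -> 'B'
  8B -> 'BBBBBBBB'
  1F -> 'F'
  1E -> 'E'
  3F -> 'FFF'

Decoded = BBBBBBBBBFEFFF


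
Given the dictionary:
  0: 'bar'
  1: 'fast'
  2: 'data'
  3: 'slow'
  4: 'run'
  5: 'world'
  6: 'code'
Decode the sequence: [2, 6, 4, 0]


Look up each index in the dictionary:
  2 -> 'data'
  6 -> 'code'
  4 -> 'run'
  0 -> 'bar'

Decoded: "data code run bar"


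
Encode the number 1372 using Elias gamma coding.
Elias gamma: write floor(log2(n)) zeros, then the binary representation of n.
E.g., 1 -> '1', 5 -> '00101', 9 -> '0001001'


num_bits = floor(log2(1372)) + 1 = 11
leading_zeros = num_bits - 1 = 10
binary(1372) = 10101011100

Elias gamma(1372) = '0000000000' + '10101011100' = 000000000010101011100 (21 bits)


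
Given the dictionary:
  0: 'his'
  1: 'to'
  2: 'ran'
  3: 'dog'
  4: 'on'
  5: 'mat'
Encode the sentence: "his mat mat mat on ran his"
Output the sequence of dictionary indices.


Look up each word in the dictionary:
  'his' -> 0
  'mat' -> 5
  'mat' -> 5
  'mat' -> 5
  'on' -> 4
  'ran' -> 2
  'his' -> 0

Encoded: [0, 5, 5, 5, 4, 2, 0]


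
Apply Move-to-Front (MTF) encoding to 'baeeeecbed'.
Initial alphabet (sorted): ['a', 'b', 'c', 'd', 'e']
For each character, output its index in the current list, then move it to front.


MTF encoding:
'b': index 1 in ['a', 'b', 'c', 'd', 'e'] -> ['b', 'a', 'c', 'd', 'e']
'a': index 1 in ['b', 'a', 'c', 'd', 'e'] -> ['a', 'b', 'c', 'd', 'e']
'e': index 4 in ['a', 'b', 'c', 'd', 'e'] -> ['e', 'a', 'b', 'c', 'd']
'e': index 0 in ['e', 'a', 'b', 'c', 'd'] -> ['e', 'a', 'b', 'c', 'd']
'e': index 0 in ['e', 'a', 'b', 'c', 'd'] -> ['e', 'a', 'b', 'c', 'd']
'e': index 0 in ['e', 'a', 'b', 'c', 'd'] -> ['e', 'a', 'b', 'c', 'd']
'c': index 3 in ['e', 'a', 'b', 'c', 'd'] -> ['c', 'e', 'a', 'b', 'd']
'b': index 3 in ['c', 'e', 'a', 'b', 'd'] -> ['b', 'c', 'e', 'a', 'd']
'e': index 2 in ['b', 'c', 'e', 'a', 'd'] -> ['e', 'b', 'c', 'a', 'd']
'd': index 4 in ['e', 'b', 'c', 'a', 'd'] -> ['d', 'e', 'b', 'c', 'a']


Output: [1, 1, 4, 0, 0, 0, 3, 3, 2, 4]


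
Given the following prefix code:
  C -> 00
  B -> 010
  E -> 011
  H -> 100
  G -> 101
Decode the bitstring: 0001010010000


Decoding step by step:
Bits 00 -> C
Bits 010 -> B
Bits 100 -> H
Bits 100 -> H
Bits 00 -> C


Decoded message: CBHHC


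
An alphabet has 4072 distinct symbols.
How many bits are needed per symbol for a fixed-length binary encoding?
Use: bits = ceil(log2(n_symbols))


log2(4072) = 11.9915
Bracket: 2^11 = 2048 < 4072 <= 2^12 = 4096
So ceil(log2(4072)) = 12

bits = ceil(log2(4072)) = ceil(11.9915) = 12 bits


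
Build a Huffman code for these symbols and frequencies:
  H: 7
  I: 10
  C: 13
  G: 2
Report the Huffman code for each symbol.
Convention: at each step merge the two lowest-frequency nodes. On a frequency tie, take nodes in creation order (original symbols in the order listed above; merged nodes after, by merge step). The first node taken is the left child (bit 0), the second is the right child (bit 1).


Huffman tree construction:
Step 1: Merge G(2) + H(7) = 9
Step 2: Merge (G+H)(9) + I(10) = 19
Step 3: Merge C(13) + ((G+H)+I)(19) = 32
Read each symbol's code off the tree from the root (left child = 0, right child = 1).

Codes:
  H: 101 (length 3)
  I: 11 (length 2)
  C: 0 (length 1)
  G: 100 (length 3)
Average code length: 60/32 = 1.8750 bits/symbol


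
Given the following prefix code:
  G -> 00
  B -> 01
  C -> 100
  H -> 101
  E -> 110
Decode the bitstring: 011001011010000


Decoding step by step:
Bits 01 -> B
Bits 100 -> C
Bits 101 -> H
Bits 101 -> H
Bits 00 -> G
Bits 00 -> G


Decoded message: BCHHGG


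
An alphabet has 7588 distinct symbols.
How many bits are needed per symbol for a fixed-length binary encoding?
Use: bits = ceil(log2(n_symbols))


log2(7588) = 12.8895
Bracket: 2^12 = 4096 < 7588 <= 2^13 = 8192
So ceil(log2(7588)) = 13

bits = ceil(log2(7588)) = ceil(12.8895) = 13 bits


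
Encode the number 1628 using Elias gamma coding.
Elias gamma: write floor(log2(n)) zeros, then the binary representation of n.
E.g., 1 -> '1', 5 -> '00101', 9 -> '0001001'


num_bits = floor(log2(1628)) + 1 = 11
leading_zeros = num_bits - 1 = 10
binary(1628) = 11001011100

Elias gamma(1628) = '0000000000' + '11001011100' = 000000000011001011100 (21 bits)


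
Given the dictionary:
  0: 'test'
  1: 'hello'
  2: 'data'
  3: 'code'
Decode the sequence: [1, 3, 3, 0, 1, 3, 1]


Look up each index in the dictionary:
  1 -> 'hello'
  3 -> 'code'
  3 -> 'code'
  0 -> 'test'
  1 -> 'hello'
  3 -> 'code'
  1 -> 'hello'

Decoded: "hello code code test hello code hello"


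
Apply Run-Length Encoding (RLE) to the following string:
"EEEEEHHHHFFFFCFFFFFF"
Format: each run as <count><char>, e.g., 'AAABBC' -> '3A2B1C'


Scanning runs left to right:
  i=0: run of 'E' x 5 -> '5E'
  i=5: run of 'H' x 4 -> '4H'
  i=9: run of 'F' x 4 -> '4F'
  i=13: run of 'C' x 1 -> '1C'
  i=14: run of 'F' x 6 -> '6F'

RLE = 5E4H4F1C6F


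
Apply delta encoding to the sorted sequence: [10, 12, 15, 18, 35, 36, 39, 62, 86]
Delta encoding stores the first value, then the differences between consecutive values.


First value: 10
Deltas:
  12 - 10 = 2
  15 - 12 = 3
  18 - 15 = 3
  35 - 18 = 17
  36 - 35 = 1
  39 - 36 = 3
  62 - 39 = 23
  86 - 62 = 24


Delta encoded: [10, 2, 3, 3, 17, 1, 3, 23, 24]


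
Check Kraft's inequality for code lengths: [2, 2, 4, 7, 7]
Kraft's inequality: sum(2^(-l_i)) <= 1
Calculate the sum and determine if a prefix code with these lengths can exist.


Sum = 2^(-2) + 2^(-2) + 2^(-4) + 2^(-7) + 2^(-7)
    = 0.25 + 0.25 + 0.0625 + 0.0078125 + 0.0078125
    = 74/128 = 0.578125
Since 0.578125 <= 1, Kraft's inequality IS satisfied.
A prefix code with these lengths CAN exist.

Kraft sum = 0.578125. Satisfied.
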